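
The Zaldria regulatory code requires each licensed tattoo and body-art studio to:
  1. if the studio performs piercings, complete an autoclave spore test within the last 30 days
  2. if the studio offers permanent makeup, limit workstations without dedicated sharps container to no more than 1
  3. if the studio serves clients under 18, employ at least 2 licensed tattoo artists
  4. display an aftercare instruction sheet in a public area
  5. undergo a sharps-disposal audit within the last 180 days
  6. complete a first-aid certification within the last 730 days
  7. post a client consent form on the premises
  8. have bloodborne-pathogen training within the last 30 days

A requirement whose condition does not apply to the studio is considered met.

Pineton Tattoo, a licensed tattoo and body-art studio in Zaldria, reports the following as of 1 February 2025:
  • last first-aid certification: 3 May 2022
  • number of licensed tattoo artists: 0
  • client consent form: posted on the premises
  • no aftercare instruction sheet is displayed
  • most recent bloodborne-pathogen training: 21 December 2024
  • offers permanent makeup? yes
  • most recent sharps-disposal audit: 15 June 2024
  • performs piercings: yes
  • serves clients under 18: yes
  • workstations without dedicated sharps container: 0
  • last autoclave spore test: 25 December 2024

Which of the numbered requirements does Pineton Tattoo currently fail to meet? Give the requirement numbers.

1. condition 'performs piercings' holds; autoclave spore test 38 days ago vs limit 30 → not met
2. condition 'offers permanent makeup' holds; workstations without dedicated sharps container 0 ≤ 1 → met
3. condition 'serves clients under 18' holds; licensed tattoo artists 0 < 2 → not met
4. aftercare instruction sheet absent → not met
5. sharps-disposal audit 231 days ago vs limit 180 → not met
6. first-aid certification 1005 days ago vs limit 730 → not met
7. client consent form present → met
8. bloodborne-pathogen training 42 days ago vs limit 30 → not met
Not met: 1, 3, 4, 5, 6, 8

1, 3, 4, 5, 6, 8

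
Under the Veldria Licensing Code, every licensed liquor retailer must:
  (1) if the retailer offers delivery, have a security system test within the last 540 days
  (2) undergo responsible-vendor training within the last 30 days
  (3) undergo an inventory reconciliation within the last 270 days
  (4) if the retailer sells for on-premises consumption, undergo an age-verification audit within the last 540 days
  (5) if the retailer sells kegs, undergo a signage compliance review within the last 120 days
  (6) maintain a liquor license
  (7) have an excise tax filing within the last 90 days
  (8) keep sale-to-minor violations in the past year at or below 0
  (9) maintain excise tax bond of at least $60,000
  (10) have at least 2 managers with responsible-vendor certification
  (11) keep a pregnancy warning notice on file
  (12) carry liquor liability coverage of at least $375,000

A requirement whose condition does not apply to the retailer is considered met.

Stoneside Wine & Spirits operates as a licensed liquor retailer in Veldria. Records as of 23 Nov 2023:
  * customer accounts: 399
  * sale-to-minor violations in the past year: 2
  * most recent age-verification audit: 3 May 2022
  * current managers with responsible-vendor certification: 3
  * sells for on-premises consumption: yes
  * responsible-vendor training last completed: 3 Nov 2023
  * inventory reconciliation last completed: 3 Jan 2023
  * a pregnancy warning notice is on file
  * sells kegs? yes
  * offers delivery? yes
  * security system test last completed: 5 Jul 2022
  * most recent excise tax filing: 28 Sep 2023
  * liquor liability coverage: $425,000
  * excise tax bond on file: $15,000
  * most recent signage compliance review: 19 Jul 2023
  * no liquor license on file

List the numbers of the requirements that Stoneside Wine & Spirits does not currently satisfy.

1. condition 'offers delivery' holds; security system test 506 days ago vs limit 540 → met
2. responsible-vendor training 20 days ago vs limit 30 → met
3. inventory reconciliation 324 days ago vs limit 270 → not met
4. condition 'sells for on-premises consumption' holds; age-verification audit 569 days ago vs limit 540 → not met
5. condition 'sells kegs' holds; signage compliance review 127 days ago vs limit 120 → not met
6. liquor license absent → not met
7. excise tax filing 56 days ago vs limit 90 → met
8. sale-to-minor violations in the past year 2 > 0 → not met
9. excise tax bond $15,000 < $60,000 → not met
10. managers with responsible-vendor certification 3 ≥ 2 → met
11. pregnancy warning notice present → met
12. liquor liability coverage $425,000 ≥ $375,000 → met
Not met: 3, 4, 5, 6, 8, 9

3, 4, 5, 6, 8, 9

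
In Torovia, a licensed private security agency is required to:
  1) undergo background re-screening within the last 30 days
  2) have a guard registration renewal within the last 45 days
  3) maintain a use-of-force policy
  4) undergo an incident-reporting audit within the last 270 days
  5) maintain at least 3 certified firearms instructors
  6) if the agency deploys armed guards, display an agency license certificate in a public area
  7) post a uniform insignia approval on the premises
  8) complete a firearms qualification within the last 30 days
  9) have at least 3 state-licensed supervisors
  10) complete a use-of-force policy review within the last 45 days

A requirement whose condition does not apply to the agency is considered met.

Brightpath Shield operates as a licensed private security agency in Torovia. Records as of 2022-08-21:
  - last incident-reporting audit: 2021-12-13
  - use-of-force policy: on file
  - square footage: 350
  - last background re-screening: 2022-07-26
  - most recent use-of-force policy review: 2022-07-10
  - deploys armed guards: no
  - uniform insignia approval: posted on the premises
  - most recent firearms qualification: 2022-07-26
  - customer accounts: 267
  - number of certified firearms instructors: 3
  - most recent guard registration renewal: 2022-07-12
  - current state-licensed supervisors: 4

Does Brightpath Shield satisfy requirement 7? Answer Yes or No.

7. uniform insignia approval present → met

Yes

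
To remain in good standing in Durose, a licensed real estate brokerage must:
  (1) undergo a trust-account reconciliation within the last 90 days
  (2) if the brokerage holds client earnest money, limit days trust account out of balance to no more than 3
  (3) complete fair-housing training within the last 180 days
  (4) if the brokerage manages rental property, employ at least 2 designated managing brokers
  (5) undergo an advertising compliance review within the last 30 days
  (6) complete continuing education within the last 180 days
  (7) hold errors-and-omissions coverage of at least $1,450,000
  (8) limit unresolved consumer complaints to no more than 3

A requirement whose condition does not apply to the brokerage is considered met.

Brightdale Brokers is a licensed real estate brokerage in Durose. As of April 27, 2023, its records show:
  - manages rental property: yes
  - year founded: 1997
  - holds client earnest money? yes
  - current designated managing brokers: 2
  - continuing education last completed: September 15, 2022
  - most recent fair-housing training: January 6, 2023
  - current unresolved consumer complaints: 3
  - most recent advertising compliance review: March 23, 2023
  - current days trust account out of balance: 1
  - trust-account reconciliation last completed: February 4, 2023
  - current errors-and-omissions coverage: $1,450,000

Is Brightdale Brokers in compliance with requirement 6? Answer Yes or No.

6. continuing education 224 days ago vs limit 180 → not met

No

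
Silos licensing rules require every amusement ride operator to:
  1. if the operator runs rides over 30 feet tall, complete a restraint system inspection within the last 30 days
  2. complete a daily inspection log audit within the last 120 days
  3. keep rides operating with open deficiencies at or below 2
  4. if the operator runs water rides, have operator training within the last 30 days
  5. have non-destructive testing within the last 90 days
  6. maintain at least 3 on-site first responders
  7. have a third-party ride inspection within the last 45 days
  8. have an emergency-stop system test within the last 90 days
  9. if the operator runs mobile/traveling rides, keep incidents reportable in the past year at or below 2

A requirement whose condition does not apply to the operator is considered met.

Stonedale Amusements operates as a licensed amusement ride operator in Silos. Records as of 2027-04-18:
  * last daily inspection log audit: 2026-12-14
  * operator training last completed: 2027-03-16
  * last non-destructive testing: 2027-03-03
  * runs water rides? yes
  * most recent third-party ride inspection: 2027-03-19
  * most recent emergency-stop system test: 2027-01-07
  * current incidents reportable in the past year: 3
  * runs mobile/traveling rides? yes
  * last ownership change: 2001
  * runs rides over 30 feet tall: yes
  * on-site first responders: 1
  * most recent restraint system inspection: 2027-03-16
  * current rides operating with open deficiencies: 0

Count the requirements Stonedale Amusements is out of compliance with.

1. condition 'runs rides over 30 feet tall' holds; restraint system inspection 33 days ago vs limit 30 → not met
2. daily inspection log audit 125 days ago vs limit 120 → not met
3. rides operating with open deficiencies 0 ≤ 2 → met
4. condition 'runs water rides' holds; operator training 33 days ago vs limit 30 → not met
5. non-destructive testing 46 days ago vs limit 90 → met
6. on-site first responders 1 < 3 → not met
7. third-party ride inspection 30 days ago vs limit 45 → met
8. emergency-stop system test 101 days ago vs limit 90 → not met
9. condition 'runs mobile/traveling rides' holds; incidents reportable in the past year 3 > 2 → not met
Not met: 6 of 9

6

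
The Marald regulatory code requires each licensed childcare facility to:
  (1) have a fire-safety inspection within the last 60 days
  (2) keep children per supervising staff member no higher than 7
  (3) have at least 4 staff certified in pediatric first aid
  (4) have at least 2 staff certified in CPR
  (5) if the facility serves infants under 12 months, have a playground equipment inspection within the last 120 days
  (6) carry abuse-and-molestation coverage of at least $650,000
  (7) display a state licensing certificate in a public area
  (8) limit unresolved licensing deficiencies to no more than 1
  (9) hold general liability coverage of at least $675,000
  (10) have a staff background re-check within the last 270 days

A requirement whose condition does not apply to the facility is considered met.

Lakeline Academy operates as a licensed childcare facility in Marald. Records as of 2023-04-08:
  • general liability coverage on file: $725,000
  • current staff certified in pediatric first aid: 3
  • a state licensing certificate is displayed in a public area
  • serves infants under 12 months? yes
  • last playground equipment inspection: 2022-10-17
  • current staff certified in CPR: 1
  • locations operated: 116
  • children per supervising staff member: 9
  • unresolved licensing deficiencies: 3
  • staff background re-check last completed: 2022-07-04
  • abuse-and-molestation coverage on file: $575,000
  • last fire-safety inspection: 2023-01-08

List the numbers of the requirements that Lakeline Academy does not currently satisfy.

1. fire-safety inspection 90 days ago vs limit 60 → not met
2. children per supervising staff member 9 > 7 → not met
3. staff certified in pediatric first aid 3 < 4 → not met
4. staff certified in CPR 1 < 2 → not met
5. condition 'serves infants under 12 months' holds; playground equipment inspection 173 days ago vs limit 120 → not met
6. abuse-and-molestation coverage $575,000 < $650,000 → not met
7. state licensing certificate present → met
8. unresolved licensing deficiencies 3 > 1 → not met
9. general liability coverage $725,000 ≥ $675,000 → met
10. staff background re-check 278 days ago vs limit 270 → not met
Not met: 1, 2, 3, 4, 5, 6, 8, 10

1, 2, 3, 4, 5, 6, 8, 10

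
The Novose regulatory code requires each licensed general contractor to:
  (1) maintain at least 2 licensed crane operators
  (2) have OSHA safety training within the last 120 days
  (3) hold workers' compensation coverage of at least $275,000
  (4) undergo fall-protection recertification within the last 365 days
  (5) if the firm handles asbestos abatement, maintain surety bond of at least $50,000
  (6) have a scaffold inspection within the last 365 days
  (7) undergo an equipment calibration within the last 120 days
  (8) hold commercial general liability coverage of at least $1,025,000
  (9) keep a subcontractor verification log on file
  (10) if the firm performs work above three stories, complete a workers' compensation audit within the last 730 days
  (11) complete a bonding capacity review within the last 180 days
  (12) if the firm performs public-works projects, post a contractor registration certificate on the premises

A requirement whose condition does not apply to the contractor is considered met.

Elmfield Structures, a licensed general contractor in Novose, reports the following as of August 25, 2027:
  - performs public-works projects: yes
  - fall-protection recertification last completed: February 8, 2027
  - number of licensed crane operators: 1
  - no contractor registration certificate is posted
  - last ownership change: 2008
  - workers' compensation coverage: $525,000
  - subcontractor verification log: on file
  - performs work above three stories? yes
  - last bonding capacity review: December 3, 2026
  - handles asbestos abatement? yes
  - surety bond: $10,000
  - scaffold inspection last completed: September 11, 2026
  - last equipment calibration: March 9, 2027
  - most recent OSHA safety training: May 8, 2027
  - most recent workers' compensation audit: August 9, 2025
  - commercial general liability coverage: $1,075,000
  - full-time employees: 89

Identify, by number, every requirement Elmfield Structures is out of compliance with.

1, 5, 7, 10, 11, 12

1. licensed crane operators 1 < 2 → not met
2. OSHA safety training 109 days ago vs limit 120 → met
3. workers' compensation coverage $525,000 ≥ $275,000 → met
4. fall-protection recertification 198 days ago vs limit 365 → met
5. condition 'handles asbestos abatement' holds; surety bond $10,000 < $50,000 → not met
6. scaffold inspection 348 days ago vs limit 365 → met
7. equipment calibration 169 days ago vs limit 120 → not met
8. commercial general liability coverage $1,075,000 ≥ $1,025,000 → met
9. subcontractor verification log present → met
10. condition 'performs work above three stories' holds; workers' compensation audit 746 days ago vs limit 730 → not met
11. bonding capacity review 265 days ago vs limit 180 → not met
12. condition 'performs public-works projects' holds; contractor registration certificate absent → not met
Not met: 1, 5, 7, 10, 11, 12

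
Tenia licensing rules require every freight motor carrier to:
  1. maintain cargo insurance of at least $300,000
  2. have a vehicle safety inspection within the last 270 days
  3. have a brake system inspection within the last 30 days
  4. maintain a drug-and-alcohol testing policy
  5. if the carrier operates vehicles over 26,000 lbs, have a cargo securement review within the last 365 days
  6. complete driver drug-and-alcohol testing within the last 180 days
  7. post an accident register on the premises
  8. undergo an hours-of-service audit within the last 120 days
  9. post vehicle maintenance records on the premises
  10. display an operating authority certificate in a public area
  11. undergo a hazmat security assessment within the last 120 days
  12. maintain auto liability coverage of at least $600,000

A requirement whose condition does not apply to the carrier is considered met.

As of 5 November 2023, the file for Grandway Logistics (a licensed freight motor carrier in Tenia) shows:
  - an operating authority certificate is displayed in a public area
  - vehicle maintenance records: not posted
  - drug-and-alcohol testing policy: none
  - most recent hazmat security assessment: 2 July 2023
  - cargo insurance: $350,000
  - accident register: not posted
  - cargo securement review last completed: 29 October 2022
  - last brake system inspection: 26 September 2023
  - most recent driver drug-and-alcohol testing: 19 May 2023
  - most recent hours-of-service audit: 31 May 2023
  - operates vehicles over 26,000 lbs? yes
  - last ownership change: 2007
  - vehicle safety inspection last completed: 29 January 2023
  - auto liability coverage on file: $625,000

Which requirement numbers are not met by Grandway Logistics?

2, 3, 4, 5, 7, 8, 9, 11

1. cargo insurance $350,000 ≥ $300,000 → met
2. vehicle safety inspection 280 days ago vs limit 270 → not met
3. brake system inspection 40 days ago vs limit 30 → not met
4. drug-and-alcohol testing policy absent → not met
5. condition 'operates vehicles over 26,000 lbs' holds; cargo securement review 372 days ago vs limit 365 → not met
6. driver drug-and-alcohol testing 170 days ago vs limit 180 → met
7. accident register absent → not met
8. hours-of-service audit 158 days ago vs limit 120 → not met
9. vehicle maintenance records absent → not met
10. operating authority certificate present → met
11. hazmat security assessment 126 days ago vs limit 120 → not met
12. auto liability coverage $625,000 ≥ $600,000 → met
Not met: 2, 3, 4, 5, 7, 8, 9, 11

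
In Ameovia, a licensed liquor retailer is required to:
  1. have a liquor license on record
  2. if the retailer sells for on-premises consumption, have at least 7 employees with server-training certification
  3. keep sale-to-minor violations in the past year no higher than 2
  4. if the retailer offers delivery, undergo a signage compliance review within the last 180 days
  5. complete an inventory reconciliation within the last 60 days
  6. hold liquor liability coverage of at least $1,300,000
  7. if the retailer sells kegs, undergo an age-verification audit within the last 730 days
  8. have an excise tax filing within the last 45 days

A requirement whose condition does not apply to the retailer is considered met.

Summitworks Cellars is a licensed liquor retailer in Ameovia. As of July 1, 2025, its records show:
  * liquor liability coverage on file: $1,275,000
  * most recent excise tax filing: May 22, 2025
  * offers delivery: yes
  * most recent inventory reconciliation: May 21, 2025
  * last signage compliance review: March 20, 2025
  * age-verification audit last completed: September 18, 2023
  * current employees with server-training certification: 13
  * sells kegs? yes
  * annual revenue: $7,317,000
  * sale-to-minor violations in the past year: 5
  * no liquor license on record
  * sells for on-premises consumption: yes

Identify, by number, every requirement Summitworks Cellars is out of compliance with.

1. liquor license absent → not met
2. condition 'sells for on-premises consumption' holds; employees with server-training certification 13 ≥ 7 → met
3. sale-to-minor violations in the past year 5 > 2 → not met
4. condition 'offers delivery' holds; signage compliance review 103 days ago vs limit 180 → met
5. inventory reconciliation 41 days ago vs limit 60 → met
6. liquor liability coverage $1,275,000 < $1,300,000 → not met
7. condition 'sells kegs' holds; age-verification audit 652 days ago vs limit 730 → met
8. excise tax filing 40 days ago vs limit 45 → met
Not met: 1, 3, 6

1, 3, 6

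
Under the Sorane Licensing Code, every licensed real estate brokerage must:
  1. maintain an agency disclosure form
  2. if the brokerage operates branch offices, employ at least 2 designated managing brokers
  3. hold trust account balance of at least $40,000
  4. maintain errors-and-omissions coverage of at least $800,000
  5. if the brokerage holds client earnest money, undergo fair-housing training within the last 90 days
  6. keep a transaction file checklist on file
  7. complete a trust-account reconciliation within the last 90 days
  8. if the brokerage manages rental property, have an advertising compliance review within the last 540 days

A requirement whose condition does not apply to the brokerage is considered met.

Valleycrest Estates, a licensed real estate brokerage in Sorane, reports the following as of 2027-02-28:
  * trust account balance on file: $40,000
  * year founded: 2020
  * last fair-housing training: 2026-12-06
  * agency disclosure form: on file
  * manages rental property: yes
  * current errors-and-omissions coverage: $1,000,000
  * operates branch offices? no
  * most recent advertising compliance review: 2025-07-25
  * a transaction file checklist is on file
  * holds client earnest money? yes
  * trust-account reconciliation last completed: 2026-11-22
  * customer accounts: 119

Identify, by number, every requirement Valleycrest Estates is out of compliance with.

1. agency disclosure form present → met
2. condition 'operates branch offices' does not hold → requirement n/a → met
3. trust account balance $40,000 ≥ $40,000 → met
4. errors-and-omissions coverage $1,000,000 ≥ $800,000 → met
5. condition 'holds client earnest money' holds; fair-housing training 84 days ago vs limit 90 → met
6. transaction file checklist present → met
7. trust-account reconciliation 98 days ago vs limit 90 → not met
8. condition 'manages rental property' holds; advertising compliance review 583 days ago vs limit 540 → not met
Not met: 7, 8

7, 8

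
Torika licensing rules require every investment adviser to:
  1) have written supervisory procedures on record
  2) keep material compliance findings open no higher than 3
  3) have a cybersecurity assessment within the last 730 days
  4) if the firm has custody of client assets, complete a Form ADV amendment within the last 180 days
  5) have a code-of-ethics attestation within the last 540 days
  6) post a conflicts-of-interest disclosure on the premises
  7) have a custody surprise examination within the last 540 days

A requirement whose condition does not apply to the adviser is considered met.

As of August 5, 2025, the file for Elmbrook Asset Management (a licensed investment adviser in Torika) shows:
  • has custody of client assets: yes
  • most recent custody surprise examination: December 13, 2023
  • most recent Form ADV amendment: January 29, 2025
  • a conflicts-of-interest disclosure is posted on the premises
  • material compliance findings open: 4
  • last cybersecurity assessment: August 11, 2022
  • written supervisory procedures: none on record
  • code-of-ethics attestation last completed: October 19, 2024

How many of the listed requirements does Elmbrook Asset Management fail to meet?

5

1. written supervisory procedures absent → not met
2. material compliance findings open 4 > 3 → not met
3. cybersecurity assessment 1090 days ago vs limit 730 → not met
4. condition 'has custody of client assets' holds; Form ADV amendment 188 days ago vs limit 180 → not met
5. code-of-ethics attestation 290 days ago vs limit 540 → met
6. conflicts-of-interest disclosure present → met
7. custody surprise examination 601 days ago vs limit 540 → not met
Not met: 5 of 7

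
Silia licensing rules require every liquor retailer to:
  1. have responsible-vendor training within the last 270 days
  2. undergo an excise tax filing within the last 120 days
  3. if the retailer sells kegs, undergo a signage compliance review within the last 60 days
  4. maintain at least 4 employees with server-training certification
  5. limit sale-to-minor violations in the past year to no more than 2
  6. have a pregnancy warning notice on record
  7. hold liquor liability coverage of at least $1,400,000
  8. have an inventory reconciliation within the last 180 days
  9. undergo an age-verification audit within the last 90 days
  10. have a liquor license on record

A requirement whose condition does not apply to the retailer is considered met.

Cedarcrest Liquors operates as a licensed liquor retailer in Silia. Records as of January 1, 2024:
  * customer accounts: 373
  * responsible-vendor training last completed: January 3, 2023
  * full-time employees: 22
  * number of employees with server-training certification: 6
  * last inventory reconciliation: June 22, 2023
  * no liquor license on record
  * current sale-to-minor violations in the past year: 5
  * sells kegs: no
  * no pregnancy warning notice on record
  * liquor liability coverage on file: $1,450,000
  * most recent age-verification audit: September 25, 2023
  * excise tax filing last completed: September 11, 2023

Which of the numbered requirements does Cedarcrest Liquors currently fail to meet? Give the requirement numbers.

1. responsible-vendor training 363 days ago vs limit 270 → not met
2. excise tax filing 112 days ago vs limit 120 → met
3. condition 'sells kegs' does not hold → requirement n/a → met
4. employees with server-training certification 6 ≥ 4 → met
5. sale-to-minor violations in the past year 5 > 2 → not met
6. pregnancy warning notice absent → not met
7. liquor liability coverage $1,450,000 ≥ $1,400,000 → met
8. inventory reconciliation 193 days ago vs limit 180 → not met
9. age-verification audit 98 days ago vs limit 90 → not met
10. liquor license absent → not met
Not met: 1, 5, 6, 8, 9, 10

1, 5, 6, 8, 9, 10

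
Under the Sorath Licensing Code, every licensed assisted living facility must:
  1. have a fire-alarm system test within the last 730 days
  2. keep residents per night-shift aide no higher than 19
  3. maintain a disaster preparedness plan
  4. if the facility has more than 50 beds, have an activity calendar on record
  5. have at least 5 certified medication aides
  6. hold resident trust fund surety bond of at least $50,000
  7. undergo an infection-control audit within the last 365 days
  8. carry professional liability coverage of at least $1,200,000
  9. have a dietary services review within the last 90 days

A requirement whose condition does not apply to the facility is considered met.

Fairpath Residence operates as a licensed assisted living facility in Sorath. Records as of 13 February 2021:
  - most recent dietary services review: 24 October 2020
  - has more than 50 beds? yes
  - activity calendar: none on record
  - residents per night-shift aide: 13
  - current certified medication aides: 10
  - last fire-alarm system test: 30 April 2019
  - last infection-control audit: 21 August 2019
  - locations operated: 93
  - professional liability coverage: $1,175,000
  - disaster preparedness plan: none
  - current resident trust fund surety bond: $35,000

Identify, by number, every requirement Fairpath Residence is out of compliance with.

3, 4, 6, 7, 8, 9

1. fire-alarm system test 655 days ago vs limit 730 → met
2. residents per night-shift aide 13 ≤ 19 → met
3. disaster preparedness plan absent → not met
4. condition 'has more than 50 beds' holds; activity calendar absent → not met
5. certified medication aides 10 ≥ 5 → met
6. resident trust fund surety bond $35,000 < $50,000 → not met
7. infection-control audit 542 days ago vs limit 365 → not met
8. professional liability coverage $1,175,000 < $1,200,000 → not met
9. dietary services review 112 days ago vs limit 90 → not met
Not met: 3, 4, 6, 7, 8, 9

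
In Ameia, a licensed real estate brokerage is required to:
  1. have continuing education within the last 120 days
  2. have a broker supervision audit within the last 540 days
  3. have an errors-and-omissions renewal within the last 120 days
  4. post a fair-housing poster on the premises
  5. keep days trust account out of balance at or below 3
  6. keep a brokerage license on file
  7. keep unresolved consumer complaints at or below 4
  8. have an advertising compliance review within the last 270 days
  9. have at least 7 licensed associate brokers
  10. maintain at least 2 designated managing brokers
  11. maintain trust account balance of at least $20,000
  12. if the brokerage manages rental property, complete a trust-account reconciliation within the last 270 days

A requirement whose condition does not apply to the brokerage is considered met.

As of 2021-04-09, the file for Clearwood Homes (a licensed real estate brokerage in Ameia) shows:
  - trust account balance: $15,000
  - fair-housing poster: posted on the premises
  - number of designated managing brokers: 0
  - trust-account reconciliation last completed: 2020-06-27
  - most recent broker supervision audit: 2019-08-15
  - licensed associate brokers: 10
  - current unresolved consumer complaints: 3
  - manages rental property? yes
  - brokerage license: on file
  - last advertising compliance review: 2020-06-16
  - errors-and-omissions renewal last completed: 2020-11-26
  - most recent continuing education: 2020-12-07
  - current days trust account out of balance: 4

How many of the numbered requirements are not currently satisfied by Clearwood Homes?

1. continuing education 123 days ago vs limit 120 → not met
2. broker supervision audit 603 days ago vs limit 540 → not met
3. errors-and-omissions renewal 134 days ago vs limit 120 → not met
4. fair-housing poster present → met
5. days trust account out of balance 4 > 3 → not met
6. brokerage license present → met
7. unresolved consumer complaints 3 ≤ 4 → met
8. advertising compliance review 297 days ago vs limit 270 → not met
9. licensed associate brokers 10 ≥ 7 → met
10. designated managing brokers 0 < 2 → not met
11. trust account balance $15,000 < $20,000 → not met
12. condition 'manages rental property' holds; trust-account reconciliation 286 days ago vs limit 270 → not met
Not met: 8 of 12

8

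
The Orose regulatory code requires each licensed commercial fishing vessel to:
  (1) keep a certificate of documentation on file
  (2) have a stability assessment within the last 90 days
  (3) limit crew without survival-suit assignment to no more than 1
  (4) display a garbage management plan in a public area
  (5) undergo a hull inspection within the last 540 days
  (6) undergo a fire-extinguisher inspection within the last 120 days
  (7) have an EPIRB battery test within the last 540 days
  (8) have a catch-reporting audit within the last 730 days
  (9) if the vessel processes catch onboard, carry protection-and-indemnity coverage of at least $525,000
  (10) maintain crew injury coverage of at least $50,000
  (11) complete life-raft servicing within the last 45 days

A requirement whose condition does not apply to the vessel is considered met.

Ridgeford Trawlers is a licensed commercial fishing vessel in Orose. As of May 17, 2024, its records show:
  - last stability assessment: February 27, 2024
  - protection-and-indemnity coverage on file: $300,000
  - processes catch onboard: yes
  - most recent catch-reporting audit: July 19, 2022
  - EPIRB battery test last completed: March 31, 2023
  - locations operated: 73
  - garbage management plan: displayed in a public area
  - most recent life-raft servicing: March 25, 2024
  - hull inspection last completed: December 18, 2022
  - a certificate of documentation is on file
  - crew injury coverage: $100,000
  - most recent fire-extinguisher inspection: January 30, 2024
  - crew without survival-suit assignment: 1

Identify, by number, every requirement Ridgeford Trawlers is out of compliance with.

9, 11

1. certificate of documentation present → met
2. stability assessment 80 days ago vs limit 90 → met
3. crew without survival-suit assignment 1 ≤ 1 → met
4. garbage management plan present → met
5. hull inspection 516 days ago vs limit 540 → met
6. fire-extinguisher inspection 108 days ago vs limit 120 → met
7. EPIRB battery test 413 days ago vs limit 540 → met
8. catch-reporting audit 668 days ago vs limit 730 → met
9. condition 'processes catch onboard' holds; protection-and-indemnity coverage $300,000 < $525,000 → not met
10. crew injury coverage $100,000 ≥ $50,000 → met
11. life-raft servicing 53 days ago vs limit 45 → not met
Not met: 9, 11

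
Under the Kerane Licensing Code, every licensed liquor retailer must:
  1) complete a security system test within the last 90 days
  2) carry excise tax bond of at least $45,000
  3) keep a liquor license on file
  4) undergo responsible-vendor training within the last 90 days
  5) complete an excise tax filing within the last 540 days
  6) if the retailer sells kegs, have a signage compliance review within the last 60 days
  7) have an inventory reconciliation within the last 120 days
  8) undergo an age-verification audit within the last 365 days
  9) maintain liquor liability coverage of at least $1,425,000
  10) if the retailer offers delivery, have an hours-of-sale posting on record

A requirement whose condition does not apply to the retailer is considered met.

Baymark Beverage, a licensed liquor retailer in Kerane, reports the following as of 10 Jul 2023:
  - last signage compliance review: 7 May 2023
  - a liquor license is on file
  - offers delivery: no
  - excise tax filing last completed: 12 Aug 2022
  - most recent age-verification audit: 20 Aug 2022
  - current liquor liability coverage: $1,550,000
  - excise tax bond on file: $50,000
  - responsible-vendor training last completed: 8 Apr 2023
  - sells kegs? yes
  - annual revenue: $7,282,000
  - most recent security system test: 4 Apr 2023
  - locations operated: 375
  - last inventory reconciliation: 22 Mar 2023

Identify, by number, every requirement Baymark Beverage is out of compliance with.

1, 4, 6

1. security system test 97 days ago vs limit 90 → not met
2. excise tax bond $50,000 ≥ $45,000 → met
3. liquor license present → met
4. responsible-vendor training 93 days ago vs limit 90 → not met
5. excise tax filing 332 days ago vs limit 540 → met
6. condition 'sells kegs' holds; signage compliance review 64 days ago vs limit 60 → not met
7. inventory reconciliation 110 days ago vs limit 120 → met
8. age-verification audit 324 days ago vs limit 365 → met
9. liquor liability coverage $1,550,000 ≥ $1,425,000 → met
10. condition 'offers delivery' does not hold → requirement n/a → met
Not met: 1, 4, 6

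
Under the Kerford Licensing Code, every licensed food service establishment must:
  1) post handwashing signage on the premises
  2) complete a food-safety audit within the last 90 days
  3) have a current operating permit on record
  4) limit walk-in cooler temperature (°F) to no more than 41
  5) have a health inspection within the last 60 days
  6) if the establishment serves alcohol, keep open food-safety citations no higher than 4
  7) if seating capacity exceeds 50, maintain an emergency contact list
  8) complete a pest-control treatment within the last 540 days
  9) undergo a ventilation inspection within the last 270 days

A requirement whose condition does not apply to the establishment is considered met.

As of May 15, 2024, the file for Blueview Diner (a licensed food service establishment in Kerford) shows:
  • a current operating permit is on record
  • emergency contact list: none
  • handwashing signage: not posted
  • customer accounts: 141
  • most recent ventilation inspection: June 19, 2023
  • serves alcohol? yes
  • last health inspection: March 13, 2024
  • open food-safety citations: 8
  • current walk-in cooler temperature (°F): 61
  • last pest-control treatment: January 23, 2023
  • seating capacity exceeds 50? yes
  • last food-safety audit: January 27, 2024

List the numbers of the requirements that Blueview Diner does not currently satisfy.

1. handwashing signage absent → not met
2. food-safety audit 109 days ago vs limit 90 → not met
3. current operating permit present → met
4. walk-in cooler temperature (°F) 61 > 41 → not met
5. health inspection 63 days ago vs limit 60 → not met
6. condition 'serves alcohol' holds; open food-safety citations 8 > 4 → not met
7. condition 'seating capacity exceeds 50' holds; emergency contact list absent → not met
8. pest-control treatment 478 days ago vs limit 540 → met
9. ventilation inspection 331 days ago vs limit 270 → not met
Not met: 1, 2, 4, 5, 6, 7, 9

1, 2, 4, 5, 6, 7, 9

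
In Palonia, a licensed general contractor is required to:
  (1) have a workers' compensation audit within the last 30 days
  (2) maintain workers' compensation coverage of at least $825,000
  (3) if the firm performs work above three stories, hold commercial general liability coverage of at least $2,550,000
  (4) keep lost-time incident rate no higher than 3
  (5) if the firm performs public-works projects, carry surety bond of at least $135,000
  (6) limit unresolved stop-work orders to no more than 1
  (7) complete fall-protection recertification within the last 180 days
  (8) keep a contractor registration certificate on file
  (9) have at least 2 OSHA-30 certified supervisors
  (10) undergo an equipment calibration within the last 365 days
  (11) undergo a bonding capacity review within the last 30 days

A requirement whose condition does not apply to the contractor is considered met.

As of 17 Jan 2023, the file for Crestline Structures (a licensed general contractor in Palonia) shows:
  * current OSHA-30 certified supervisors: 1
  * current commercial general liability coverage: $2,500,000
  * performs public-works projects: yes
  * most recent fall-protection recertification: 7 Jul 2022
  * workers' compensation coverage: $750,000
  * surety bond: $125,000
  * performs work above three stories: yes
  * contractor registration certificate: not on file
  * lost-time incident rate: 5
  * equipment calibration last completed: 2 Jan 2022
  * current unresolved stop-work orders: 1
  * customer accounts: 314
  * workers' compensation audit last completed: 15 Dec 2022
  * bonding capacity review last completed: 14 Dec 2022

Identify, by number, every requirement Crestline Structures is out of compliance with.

1, 2, 3, 4, 5, 7, 8, 9, 10, 11

1. workers' compensation audit 33 days ago vs limit 30 → not met
2. workers' compensation coverage $750,000 < $825,000 → not met
3. condition 'performs work above three stories' holds; commercial general liability coverage $2,500,000 < $2,550,000 → not met
4. lost-time incident rate 5 > 3 → not met
5. condition 'performs public-works projects' holds; surety bond $125,000 < $135,000 → not met
6. unresolved stop-work orders 1 ≤ 1 → met
7. fall-protection recertification 194 days ago vs limit 180 → not met
8. contractor registration certificate absent → not met
9. OSHA-30 certified supervisors 1 < 2 → not met
10. equipment calibration 380 days ago vs limit 365 → not met
11. bonding capacity review 34 days ago vs limit 30 → not met
Not met: 1, 2, 3, 4, 5, 7, 8, 9, 10, 11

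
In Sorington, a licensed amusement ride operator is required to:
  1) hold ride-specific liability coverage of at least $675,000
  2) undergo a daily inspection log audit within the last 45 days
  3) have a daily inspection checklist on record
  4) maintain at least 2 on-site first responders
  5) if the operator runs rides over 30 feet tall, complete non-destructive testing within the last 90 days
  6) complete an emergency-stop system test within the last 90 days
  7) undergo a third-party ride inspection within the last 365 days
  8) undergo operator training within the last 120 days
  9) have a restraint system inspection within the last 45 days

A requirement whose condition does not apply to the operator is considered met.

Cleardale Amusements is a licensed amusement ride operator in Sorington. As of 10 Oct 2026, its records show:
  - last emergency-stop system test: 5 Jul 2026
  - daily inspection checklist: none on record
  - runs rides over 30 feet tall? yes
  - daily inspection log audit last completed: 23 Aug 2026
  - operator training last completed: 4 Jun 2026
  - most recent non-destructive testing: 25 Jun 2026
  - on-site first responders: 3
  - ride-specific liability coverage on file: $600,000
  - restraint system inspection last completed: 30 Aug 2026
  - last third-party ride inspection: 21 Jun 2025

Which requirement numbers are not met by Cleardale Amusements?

1, 2, 3, 5, 6, 7, 8

1. ride-specific liability coverage $600,000 < $675,000 → not met
2. daily inspection log audit 48 days ago vs limit 45 → not met
3. daily inspection checklist absent → not met
4. on-site first responders 3 ≥ 2 → met
5. condition 'runs rides over 30 feet tall' holds; non-destructive testing 107 days ago vs limit 90 → not met
6. emergency-stop system test 97 days ago vs limit 90 → not met
7. third-party ride inspection 476 days ago vs limit 365 → not met
8. operator training 128 days ago vs limit 120 → not met
9. restraint system inspection 41 days ago vs limit 45 → met
Not met: 1, 2, 3, 5, 6, 7, 8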